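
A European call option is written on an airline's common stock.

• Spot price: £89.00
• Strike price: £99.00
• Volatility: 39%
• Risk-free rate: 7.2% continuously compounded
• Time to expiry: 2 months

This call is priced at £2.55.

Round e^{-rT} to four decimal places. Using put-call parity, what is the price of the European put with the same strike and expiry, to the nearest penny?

£11.37

exp(−rT) = exp(−0.072·0.1667) = 0.9881
Put-call parity: C − P = S − K·e^(−rT) = 89 − 99·0.9881 = 89 − 97.8219 = -8.8219
P = C − (C − P) = 2.55 − (-8.8219) = 11.3719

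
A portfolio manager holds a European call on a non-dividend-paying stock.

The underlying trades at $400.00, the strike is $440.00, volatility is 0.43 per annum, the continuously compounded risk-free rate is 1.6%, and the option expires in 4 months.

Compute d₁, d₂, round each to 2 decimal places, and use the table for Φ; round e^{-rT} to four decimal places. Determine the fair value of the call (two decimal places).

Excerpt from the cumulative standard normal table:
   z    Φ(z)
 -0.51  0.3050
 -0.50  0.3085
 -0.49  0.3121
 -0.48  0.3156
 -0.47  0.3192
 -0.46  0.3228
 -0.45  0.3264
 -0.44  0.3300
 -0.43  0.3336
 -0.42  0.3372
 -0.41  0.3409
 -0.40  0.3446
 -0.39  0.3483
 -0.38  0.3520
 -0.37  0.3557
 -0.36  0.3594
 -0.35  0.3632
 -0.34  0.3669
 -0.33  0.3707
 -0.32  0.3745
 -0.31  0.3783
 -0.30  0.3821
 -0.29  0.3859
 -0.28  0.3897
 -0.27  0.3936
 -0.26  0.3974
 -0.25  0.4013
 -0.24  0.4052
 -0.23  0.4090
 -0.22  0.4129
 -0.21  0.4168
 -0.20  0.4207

$25.48

σ√T = 0.43 × 0.5774 = 0.2483
d₁ = [ln(400/440) + (0.016 + 0.43²/2)·0.3333] / 0.2483 = [-0.0953 + 0.0361] / 0.2483 = -0.2383 ≈ -0.24
d₂ = d₁ − σ√T = -0.2383 − 0.2483 = -0.4866 ≈ -0.49
e^(−rT) = e^(−0.016·0.3333) = 0.9947
N(d₁) = N(-0.24) = 0.4052;  N(d₂) = N(-0.49) = 0.3121
C = 400·0.4052 − 440·0.9947·0.3121 = 162.0800 − 136.5962 = 25.4838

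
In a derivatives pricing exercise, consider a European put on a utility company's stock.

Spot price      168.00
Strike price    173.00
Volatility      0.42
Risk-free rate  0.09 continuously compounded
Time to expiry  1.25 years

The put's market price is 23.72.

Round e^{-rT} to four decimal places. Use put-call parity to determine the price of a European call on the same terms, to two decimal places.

37.13

exp(−rT) = exp(−0.09·1.25) = 0.8936
Put-call parity: C − P = S − K·e^(−rT) = 168 − 173·0.8936 = 168 − 154.5928 = 13.4072
C = P + (C − P) = 23.72 + (13.4072) = 37.1272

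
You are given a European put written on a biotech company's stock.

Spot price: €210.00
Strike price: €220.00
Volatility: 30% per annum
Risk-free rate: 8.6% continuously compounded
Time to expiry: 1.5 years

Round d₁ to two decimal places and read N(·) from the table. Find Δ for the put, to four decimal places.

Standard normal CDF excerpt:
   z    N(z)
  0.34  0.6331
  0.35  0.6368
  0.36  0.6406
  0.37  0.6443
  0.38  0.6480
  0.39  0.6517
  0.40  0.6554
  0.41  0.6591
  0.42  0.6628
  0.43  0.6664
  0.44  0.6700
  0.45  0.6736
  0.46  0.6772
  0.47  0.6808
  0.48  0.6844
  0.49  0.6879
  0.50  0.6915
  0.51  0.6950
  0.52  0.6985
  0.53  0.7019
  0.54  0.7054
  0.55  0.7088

σ√T = 0.3·√1.5 = 0.3674
d₁ = [ln(210/220) + (0.086 + 0.3²/2)·1.5] / 0.3674 = [-0.0465 + 0.1965] / 0.3674 = 0.4082 → 0.41
N(d₁) = N(0.41) = 0.6591
Δ_put = N(d₁) − 1 = 0.6591 − 1 = -0.3409

-0.3409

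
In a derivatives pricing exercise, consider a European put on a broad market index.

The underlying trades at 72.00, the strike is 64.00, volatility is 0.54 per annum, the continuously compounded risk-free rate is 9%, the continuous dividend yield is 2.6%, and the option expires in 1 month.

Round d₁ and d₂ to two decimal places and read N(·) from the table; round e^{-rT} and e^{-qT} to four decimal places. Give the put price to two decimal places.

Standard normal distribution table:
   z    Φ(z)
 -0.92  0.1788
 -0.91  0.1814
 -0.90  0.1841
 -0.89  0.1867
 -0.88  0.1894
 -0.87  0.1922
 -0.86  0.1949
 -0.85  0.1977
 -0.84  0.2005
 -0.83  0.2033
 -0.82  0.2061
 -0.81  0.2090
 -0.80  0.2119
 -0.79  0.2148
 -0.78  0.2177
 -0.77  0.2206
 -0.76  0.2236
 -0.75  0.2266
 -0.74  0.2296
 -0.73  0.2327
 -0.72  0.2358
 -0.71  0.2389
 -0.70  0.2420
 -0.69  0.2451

T = 0.08333;  σ√T = 0.1559
ln(S/K) + (r − q + σ²/2)T = ln(72/64) + (0.09 − 0.026 + 0.54²/2)·0.08333 = 0.1178 + 0.0175 = 0.1353
d₁ = 0.1353 / 0.1559 = 0.8677 ≈ 0.87
d₂ = d₁ − σ√T = 0.8677 − 0.1559 = 0.7118 ≈ 0.71
exp(−qT) = exp(−0.026·0.08333) = 0.9978;  exp(−rT) = exp(−0.09·0.08333) = 0.9925
N(−d₂) = N(-0.71) = 0.2389;  N(−d₁) = N(-0.87) = 0.1922
P = 64·0.9925·0.2389 − 72·0.9978·0.1922 = 15.1749 − 13.8080 = 1.3670

1.37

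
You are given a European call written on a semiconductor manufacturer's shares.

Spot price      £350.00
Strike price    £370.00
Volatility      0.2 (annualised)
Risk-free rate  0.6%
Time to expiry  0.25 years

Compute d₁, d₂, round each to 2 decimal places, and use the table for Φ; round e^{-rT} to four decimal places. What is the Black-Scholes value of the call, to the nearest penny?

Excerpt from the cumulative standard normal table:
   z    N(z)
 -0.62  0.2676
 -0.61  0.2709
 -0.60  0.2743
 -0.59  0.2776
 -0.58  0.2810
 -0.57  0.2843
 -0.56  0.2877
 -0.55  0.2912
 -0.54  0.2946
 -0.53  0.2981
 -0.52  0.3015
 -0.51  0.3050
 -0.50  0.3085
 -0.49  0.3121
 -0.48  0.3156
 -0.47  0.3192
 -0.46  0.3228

£6.68

σ√T = 0.2·√0.25 = 0.1000
ln(S/K) + (r + σ²/2)T = ln(350/370) + (0.006 + 0.2²/2)·0.25 = -0.0556 + 0.0065 = -0.0491
d₁ = -0.0491 / 0.1000 = -0.4907 which rounds to -0.49
d₂ = d₁ − σ√T = -0.4907 − 0.1000 = -0.5907 which rounds to -0.59
e^(−rT) = e^(−0.006·0.25) = 0.9985
N(d₁) = N(-0.49) = 0.3121;  N(d₂) = N(-0.59) = 0.2776
C = 350·0.3121 − 370·0.9985·0.2776 = 109.2350 − 102.5579 = 6.6771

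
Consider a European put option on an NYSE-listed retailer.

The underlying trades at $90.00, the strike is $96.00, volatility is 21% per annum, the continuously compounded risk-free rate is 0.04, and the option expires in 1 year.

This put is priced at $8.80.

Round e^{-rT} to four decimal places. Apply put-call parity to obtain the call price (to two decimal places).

$6.56

e^(−rT) = e^(−0.04·1) = 0.9608
Put-call parity: C − P = S − K·e^(−rT) = 90 − 96·0.9608 = 90 − 92.2368 = -2.2368
C = P + (C − P) = 8.80 + (-2.2368) = 6.5632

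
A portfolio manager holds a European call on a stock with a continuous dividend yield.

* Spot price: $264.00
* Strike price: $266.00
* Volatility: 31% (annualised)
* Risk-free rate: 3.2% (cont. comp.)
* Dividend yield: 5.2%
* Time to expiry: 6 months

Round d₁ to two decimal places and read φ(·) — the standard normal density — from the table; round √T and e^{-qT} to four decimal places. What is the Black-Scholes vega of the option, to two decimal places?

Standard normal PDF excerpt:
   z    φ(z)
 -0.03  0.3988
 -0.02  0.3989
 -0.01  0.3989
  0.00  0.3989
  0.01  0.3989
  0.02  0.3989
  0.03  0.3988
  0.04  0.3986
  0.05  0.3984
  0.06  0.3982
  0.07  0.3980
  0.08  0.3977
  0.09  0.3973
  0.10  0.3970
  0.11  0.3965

72.53

T = 0.5;  σ√T = 0.2192
d₁ = [ln(264/266) + (0.032 − 0.052 + 0.31²/2)·0.5] / 0.2192 = [-0.0075 + 0.0140] / 0.2192 = 0.0296 ⇒ 0.03
√T = √0.5 = 0.7071
φ(d₁) = φ(0.03) = 0.3988
e^(−qT) = e^(−0.052·0.5) = 0.9743
vega = S·e^(−qT)·φ(d₁)·√T = 264·0.9743·0.3988·0.7071 = 72.5325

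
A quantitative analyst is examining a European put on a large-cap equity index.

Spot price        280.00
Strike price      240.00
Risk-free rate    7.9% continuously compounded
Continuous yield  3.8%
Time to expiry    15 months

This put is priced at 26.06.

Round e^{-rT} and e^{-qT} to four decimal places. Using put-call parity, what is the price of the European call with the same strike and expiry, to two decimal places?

75.63

exp(−qT) = exp(−0.038·1.25) = 0.9536;  exp(−rT) = exp(−0.079·1.25) = 0.9060
Put-call parity: C − P = S·e^(−qT) − K·e^(−rT) = 280·0.9536 − 240·0.9060 = 267.0080 − 217.4400 = 49.5680
C = P + (C − P) = 26.06 + (49.5680) = 75.6280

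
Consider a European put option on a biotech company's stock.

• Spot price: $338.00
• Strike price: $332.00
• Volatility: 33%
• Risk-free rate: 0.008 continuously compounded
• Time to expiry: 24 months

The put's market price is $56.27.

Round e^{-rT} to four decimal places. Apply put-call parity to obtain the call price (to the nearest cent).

$67.55

exp(−rT) = exp(−0.008·2) = 0.9841
Put-call parity: C − P = S − K·e^(−rT) = 338 − 332·0.9841 = 338 − 326.7212 = 11.2788
C = P + (C − P) = 56.27 + (11.2788) = 67.5488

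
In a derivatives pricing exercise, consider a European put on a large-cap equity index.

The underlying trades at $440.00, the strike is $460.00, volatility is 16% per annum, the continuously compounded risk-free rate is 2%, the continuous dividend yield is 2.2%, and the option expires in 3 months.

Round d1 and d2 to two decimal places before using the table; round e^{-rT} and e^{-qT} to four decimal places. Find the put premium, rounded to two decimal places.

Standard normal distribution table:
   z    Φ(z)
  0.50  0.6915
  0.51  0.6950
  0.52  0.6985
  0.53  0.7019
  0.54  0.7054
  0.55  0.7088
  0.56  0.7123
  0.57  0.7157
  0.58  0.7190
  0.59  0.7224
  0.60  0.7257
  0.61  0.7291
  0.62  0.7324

$26.50

T = 0.25;  σ√T = 0.0800
d₁ = [ln(440/460) + (0.02 − 0.022 + 0.16²/2)·0.25] / 0.0800 = [-0.0445 + 0.0027] / 0.0800 = -0.5219 which rounds to -0.52
d₂ = d₁ − σ√T = -0.5219 − 0.0800 = -0.6019 which rounds to -0.60
exp(−qT) = exp(−0.022·0.25) = 0.9945;  exp(−rT) = exp(−0.02·0.25) = 0.9950
N(−d₂) = N(0.60) = 0.7257;  N(−d₁) = N(0.52) = 0.6985
P = 460·0.9950·0.7257 − 440·0.9945·0.6985 = 332.1529 − 305.6496 = 26.5033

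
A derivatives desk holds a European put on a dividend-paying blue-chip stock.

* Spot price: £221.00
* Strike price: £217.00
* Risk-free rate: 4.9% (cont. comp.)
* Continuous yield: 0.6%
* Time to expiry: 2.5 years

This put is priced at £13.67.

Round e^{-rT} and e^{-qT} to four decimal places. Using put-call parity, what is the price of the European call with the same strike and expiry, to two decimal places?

£39.40

e^(−qT) = e^(−0.006·2.5) = 0.9851;  e^(−rT) = e^(−0.049·2.5) = 0.8847
Put-call parity: C − P = S·e^(−qT) − K·e^(−rT) = 221·0.9851 − 217·0.8847 = 217.7071 − 191.9799 = 25.7272
C = P + (C − P) = 13.67 + (25.7272) = 39.3972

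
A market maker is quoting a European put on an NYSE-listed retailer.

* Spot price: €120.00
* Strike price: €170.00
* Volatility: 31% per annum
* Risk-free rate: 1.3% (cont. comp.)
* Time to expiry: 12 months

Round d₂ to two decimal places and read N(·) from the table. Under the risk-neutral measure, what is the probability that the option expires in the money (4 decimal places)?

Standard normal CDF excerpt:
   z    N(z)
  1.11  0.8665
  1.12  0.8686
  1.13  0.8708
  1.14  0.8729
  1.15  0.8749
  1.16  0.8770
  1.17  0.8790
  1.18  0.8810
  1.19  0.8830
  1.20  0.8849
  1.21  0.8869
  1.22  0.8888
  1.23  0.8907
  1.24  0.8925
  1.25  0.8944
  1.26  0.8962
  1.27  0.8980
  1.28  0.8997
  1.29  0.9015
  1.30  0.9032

0.8925

σ√T = 0.31 × 1.0000 = 0.3100
ln(S/K) + (r + σ²/2)T = ln(120/170) + (0.013 + 0.31²/2)·1 = -0.3483 + 0.0611 = -0.2873
d₁ = -0.2873 / 0.3100 = -0.9266 ⇒ -0.93
d₂ = d₁ − σ√T = -0.9266 − 0.3100 = -1.2366 ⇒ -1.24
Risk-neutral Pr[S_T < K] = N(−d₂) = N(1.24) = 0.8925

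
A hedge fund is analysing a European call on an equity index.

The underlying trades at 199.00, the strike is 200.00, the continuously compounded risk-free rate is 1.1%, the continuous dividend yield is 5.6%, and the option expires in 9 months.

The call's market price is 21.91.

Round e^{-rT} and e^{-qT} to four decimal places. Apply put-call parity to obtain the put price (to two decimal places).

e^(−qT) = e^(−0.056·0.75) = 0.9589;  e^(−rT) = e^(−0.011·0.75) = 0.9918
Put-call parity: C − P = S·e^(−qT) − K·e^(−rT) = 199·0.9589 − 200·0.9918 = 190.8211 − 198.3600 = -7.5389
P = C − (C − P) = 21.91 − (-7.5389) = 29.4489

29.45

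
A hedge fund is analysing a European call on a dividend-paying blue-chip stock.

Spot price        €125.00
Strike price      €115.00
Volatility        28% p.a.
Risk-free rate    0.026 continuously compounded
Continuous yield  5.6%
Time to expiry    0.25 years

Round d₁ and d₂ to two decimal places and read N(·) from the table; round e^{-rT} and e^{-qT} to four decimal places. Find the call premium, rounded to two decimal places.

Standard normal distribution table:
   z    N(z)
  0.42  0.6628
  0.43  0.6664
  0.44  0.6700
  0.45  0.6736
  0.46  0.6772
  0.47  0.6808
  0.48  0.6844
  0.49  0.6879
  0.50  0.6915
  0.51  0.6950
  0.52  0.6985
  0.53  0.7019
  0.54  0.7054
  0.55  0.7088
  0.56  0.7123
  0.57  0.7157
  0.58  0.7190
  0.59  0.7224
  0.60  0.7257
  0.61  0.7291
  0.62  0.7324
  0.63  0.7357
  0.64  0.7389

σ√T = 0.28·√0.25 = 0.1400
d₁ = [ln(125/115) + (0.026 − 0.056 + 0.28²/2)·0.25] / 0.1400 = [0.0834 + 0.0023] / 0.1400 = 0.6120 which rounds to 0.61
d₂ = d₁ − σ√T = 0.6120 − 0.1400 = 0.4720 which rounds to 0.47
e^(−qT) = e^(−0.056·0.25) = 0.9861;  e^(−rT) = e^(−0.026·0.25) = 0.9935
N(d₁) = N(0.61) = 0.7291;  N(d₂) = N(0.47) = 0.6808
C = 125·0.9861·0.7291 − 115·0.9935·0.6808 = 89.8707 − 77.7831 = 12.0876

€12.09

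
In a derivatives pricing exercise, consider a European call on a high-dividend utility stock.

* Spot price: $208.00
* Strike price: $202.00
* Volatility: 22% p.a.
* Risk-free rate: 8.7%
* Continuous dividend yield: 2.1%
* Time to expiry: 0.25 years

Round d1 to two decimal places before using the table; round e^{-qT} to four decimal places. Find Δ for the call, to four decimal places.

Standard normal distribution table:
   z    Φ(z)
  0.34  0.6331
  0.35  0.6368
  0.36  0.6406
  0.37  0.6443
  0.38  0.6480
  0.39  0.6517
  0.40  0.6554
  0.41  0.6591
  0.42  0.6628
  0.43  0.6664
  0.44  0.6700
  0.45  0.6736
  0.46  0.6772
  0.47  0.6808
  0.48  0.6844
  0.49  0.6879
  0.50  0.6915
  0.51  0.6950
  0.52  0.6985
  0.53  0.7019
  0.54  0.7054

σ√T = 0.22 × 0.5000 = 0.1100
d₁ = [ln(208/202) + (0.087 − 0.021 + ½·0.22²)·0.25] / (σ√T) = (0.0293 + 0.0225) / 0.1100 = 0.4711 which rounds to 0.47
N(d₁) = N(0.47) = 0.6808
Δ_call = exp(−qT)·N(d₁) = 0.9948·0.6808 = 0.6773

0.6773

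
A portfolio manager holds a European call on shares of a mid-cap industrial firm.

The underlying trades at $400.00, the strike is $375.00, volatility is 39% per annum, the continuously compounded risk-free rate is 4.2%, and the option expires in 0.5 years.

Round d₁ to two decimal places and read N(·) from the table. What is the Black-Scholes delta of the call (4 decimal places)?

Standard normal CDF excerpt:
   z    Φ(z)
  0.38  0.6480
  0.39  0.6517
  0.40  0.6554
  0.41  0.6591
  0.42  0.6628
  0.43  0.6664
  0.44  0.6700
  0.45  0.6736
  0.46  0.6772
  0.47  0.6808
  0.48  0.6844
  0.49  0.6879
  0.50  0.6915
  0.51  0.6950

0.6736

T = 0.5;  σ√T = 0.2758
ln(S/K) + (r + σ²/2)T = ln(400/375) + (0.042 + 0.39²/2)·0.5 = 0.0645 + 0.0590 = 0.1236
d₁ = 0.1236 / 0.2758 = 0.4481 ⇒ 0.45
N(d₁) = N(0.45) = 0.6736
Δ_call = N(d₁) = 0.6736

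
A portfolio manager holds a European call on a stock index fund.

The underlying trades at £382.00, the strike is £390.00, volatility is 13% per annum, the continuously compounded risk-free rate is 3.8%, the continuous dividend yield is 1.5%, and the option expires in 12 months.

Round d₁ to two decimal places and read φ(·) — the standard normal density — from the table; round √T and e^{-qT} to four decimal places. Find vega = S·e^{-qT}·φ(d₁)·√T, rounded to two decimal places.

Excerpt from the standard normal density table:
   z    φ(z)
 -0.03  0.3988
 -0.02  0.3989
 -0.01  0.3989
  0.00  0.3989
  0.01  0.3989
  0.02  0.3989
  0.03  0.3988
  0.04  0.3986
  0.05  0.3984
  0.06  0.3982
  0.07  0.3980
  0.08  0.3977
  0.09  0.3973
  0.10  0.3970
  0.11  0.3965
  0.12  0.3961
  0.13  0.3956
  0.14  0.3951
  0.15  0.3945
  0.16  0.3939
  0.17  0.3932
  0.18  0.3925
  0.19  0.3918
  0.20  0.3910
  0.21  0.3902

149.66

σ√T = 0.13 × 1.0000 = 0.1300
d₁ = [ln(382/390) + (0.038 − 0.015 + 0.13²/2)·1] / 0.1300 = [-0.0207 + 0.0314] / 0.1300 = 0.0825 ⇒ 0.08
√T = √1 = 1.0000
φ(d₁) = φ(0.08) = 0.3977
exp(−qT) = exp(−0.015·1) = 0.9851
vega = S·exp(−qT)·φ(d₁)·√T = 382·0.9851·0.3977·1.0000 = 149.6578
(The put has the same vega.)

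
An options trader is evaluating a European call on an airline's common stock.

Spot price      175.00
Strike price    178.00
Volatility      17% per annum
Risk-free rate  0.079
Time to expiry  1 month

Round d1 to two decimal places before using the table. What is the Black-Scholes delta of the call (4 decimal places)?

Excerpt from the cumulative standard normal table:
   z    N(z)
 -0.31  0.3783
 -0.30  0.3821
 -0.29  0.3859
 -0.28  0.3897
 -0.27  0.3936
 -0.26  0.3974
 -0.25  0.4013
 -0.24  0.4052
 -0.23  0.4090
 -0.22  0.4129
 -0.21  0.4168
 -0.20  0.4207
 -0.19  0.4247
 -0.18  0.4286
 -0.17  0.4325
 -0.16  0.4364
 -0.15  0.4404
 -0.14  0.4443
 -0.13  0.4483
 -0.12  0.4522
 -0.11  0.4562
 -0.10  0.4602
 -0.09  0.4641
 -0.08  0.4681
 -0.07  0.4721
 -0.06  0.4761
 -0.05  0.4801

T = 0.08333;  σ√T = 0.0491
ln(S/K) + (r + σ²/2)T = ln(175/178) + (0.079 + 0.17²/2)·0.08333 = -0.0170 + 0.0078 = -0.0092
d₁ = -0.0092 / 0.0491 = -0.1877 ⇒ -0.19
N(d₁) = N(-0.19) = 0.4247
Δ_call = N(d₁) = 0.4247

0.4247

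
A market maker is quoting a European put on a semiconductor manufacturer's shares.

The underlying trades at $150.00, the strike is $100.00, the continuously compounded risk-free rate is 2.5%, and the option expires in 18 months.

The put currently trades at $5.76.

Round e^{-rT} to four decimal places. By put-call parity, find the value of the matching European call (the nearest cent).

e^(−rT) = e^(−0.025·1.5) = 0.9632
Put-call parity: C − P = S − K·e^(−rT) = 150 − 100·0.9632 = 150 − 96.3200 = 53.6800
C = P + (C − P) = 5.76 + (53.6800) = 59.4400

$59.44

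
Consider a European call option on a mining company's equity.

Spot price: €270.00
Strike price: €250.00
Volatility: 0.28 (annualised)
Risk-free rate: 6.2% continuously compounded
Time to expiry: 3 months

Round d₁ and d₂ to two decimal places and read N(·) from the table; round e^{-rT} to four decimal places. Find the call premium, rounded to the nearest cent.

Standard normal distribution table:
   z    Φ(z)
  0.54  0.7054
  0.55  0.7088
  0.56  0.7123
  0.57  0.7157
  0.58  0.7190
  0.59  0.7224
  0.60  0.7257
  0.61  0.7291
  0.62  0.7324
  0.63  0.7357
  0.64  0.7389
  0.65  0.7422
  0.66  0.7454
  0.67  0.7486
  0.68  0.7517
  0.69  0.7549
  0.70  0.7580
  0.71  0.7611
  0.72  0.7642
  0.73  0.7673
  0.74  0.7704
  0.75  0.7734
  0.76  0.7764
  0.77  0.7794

σ√T = 0.28·√0.25 = 0.1400
d₁ = [ln(270/250) + (0.062 + 0.28²/2)·0.25] / 0.1400 = [0.0770 + 0.0253] / 0.1400 = 0.7304 ≈ 0.73
d₂ = d₁ − σ√T = 0.7304 − 0.1400 = 0.5904 ≈ 0.59
e^(−rT) = e^(−0.062·0.25) = 0.9846
N(d₁) = N(0.73) = 0.7673;  N(d₂) = N(0.59) = 0.7224
C = 270·0.7673 − 250·0.9846·0.7224 = 207.1710 − 177.8188 = 29.3522

€29.35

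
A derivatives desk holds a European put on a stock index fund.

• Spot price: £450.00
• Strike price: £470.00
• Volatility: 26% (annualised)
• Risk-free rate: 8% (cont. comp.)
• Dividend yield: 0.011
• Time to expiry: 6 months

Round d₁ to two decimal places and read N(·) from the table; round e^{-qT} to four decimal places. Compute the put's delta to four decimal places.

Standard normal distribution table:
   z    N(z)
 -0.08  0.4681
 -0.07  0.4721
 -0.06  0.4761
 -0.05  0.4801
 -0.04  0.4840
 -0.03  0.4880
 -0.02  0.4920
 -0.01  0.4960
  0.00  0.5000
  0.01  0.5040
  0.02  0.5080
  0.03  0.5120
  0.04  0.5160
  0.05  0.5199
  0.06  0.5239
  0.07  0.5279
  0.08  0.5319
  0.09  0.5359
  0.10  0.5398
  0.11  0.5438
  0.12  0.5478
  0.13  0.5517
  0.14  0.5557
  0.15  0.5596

σ√T = 0.26 × 0.7071 = 0.1838
ln(S/K) + (r − q + σ²/2)T = ln(450/470) + (0.08 − 0.011 + 0.26²/2)·0.5 = -0.0435 + 0.0514 = 0.0079
d₁ = 0.0079 / 0.1838 = 0.0431 ≈ 0.04
N(d₁) = N(0.04) = 0.5160
Δ_put = e^(−qT)·(N(d₁) − 1) = 0.9945·(0.5160 − 1) = -0.4813

-0.4813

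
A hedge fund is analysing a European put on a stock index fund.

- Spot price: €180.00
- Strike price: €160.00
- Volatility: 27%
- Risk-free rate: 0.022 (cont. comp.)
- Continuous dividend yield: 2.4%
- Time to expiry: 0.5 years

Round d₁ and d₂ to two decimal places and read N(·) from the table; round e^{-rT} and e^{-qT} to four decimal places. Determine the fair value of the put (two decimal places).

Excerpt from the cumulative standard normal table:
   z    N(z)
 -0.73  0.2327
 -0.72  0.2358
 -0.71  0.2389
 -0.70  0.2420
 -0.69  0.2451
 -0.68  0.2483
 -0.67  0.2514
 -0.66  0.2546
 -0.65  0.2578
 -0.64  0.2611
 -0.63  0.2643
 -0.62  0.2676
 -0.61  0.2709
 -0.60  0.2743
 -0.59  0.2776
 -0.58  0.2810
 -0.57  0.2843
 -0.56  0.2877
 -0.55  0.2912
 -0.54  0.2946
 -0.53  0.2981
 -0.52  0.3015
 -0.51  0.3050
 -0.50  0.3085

T = 0.5;  σ√T = 0.1909
d₁ = [ln(180/160) + (0.022 − 0.024 + 0.27²/2)·0.5] / 0.1909 = [0.1178 + 0.0172] / 0.1909 = 0.7071 → 0.71
d₂ = d₁ − σ√T = 0.7071 − 0.1909 = 0.5162 → 0.52
exp(−qT) = exp(−0.024·0.5) = 0.9881;  exp(−rT) = exp(−0.022·0.5) = 0.9891
P = 160·0.9891·N(-0.52) − 180·0.9881·N(-0.71) = 160·0.9891·0.3015 − 180·0.9881·0.2389 = 47.7142 − 42.4903 = 5.2239

€5.22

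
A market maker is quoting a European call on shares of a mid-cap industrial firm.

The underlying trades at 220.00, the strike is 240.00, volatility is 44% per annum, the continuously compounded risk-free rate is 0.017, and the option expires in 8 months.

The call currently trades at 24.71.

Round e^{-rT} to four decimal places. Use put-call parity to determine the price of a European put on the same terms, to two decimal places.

42.00

e^(−rT) = e^(−0.017·0.6667) = 0.9887
Put-call parity: C − P = S − K·e^(−rT) = 220 − 240·0.9887 = 220 − 237.2880 = -17.2880
P = C − (C − P) = 24.71 − (-17.2880) = 41.9980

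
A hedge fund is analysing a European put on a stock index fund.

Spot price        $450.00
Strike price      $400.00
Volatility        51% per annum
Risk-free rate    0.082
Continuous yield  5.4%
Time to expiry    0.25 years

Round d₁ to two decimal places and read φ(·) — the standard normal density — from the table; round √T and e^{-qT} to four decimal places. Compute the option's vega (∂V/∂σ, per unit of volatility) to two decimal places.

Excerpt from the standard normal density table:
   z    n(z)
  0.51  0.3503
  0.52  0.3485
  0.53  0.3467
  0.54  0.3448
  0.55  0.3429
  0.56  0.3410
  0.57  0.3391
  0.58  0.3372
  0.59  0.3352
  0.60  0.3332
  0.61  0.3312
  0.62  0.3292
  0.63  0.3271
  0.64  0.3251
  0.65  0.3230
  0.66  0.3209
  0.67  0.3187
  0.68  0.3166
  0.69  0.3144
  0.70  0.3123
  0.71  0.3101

73.08

σ√T = 0.51·√0.25 = 0.2550
ln(S/K) + (r − q + σ²/2)T = ln(450/400) + (0.082 − 0.054 + 0.51²/2)·0.25 = 0.1178 + 0.0395 = 0.1573
d₁ = 0.1573 / 0.2550 = 0.6168 ≈ 0.62
√T = √0.25 = 0.5000
φ(d₁) = φ(0.62) = 0.3292
e^(−qT) = e^(−0.054·0.25) = 0.9866
vega = S·e^(−qT)·φ(d₁)·√T = 450·0.9866·0.3292·0.5000 = 73.0775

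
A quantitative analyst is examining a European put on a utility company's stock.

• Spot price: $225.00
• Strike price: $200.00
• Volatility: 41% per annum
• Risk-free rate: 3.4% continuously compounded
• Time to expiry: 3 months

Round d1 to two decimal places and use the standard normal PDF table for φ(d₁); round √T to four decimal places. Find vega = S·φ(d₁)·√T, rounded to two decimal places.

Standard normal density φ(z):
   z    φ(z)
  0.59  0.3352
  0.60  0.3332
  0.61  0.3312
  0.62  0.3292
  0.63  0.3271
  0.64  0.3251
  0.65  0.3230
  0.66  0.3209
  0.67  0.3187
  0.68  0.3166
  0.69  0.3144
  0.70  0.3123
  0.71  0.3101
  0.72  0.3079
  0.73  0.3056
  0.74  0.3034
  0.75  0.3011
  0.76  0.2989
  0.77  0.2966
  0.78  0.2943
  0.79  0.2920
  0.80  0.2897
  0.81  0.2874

σ√T = 0.41·√0.25 = 0.2050
d₁ = [ln(225/200) + (0.034 + 0.41²/2)·0.25] / 0.2050 = [0.1178 + 0.0295] / 0.2050 = 0.7185 ≈ 0.72
√T = √0.25 = 0.5000
φ(d₁) = φ(0.72) = 0.3079
vega = S·φ(d₁)·√T = 225·0.3079·0.5000 = 34.6388
(Call and put vega coincide under Black-Scholes.)

34.64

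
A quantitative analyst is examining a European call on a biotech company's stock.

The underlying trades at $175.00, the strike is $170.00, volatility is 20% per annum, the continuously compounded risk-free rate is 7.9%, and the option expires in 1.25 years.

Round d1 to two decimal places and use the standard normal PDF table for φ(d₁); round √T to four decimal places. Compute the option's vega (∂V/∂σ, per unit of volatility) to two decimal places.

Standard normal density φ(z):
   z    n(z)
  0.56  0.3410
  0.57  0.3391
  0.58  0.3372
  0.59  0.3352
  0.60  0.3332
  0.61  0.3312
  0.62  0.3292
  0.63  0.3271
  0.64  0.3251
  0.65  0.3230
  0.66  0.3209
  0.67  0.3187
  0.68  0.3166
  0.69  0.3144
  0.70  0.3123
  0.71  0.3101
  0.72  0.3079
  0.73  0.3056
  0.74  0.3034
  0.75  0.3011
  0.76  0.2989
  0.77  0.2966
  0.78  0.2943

61.94

T = 1.25;  σ√T = 0.2236
d₁ = [ln(175/170) + (0.079 + ½·0.2²)·1.25] / (σ√T) = (0.0290 + 0.1237) / 0.2236 = 0.6831 ⇒ 0.68
√T = √1.25 = 1.1180
φ(d₁) = φ(0.68) = 0.3166
vega = S·φ(d₁)·√T = 175·0.3166·1.1180 = 61.9428
(Vega is the same for a European call and put with the same parameters.)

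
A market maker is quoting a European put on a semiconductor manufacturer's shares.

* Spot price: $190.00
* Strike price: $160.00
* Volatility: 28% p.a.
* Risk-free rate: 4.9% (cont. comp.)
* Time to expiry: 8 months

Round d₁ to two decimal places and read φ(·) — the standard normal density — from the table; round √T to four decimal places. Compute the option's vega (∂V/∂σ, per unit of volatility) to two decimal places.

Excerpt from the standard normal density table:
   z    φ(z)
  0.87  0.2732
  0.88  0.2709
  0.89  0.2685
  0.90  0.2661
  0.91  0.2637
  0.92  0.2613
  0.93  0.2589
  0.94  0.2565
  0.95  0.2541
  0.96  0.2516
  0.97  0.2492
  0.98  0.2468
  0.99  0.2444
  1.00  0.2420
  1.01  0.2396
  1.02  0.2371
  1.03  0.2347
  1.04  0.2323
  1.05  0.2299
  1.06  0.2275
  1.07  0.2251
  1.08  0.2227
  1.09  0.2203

σ√T = 0.28·√0.6667 = 0.2286
d₁ = [ln(190/160) + (0.049 + 0.28²/2)·0.6667] / 0.2286 = [0.1719 + 0.0588] / 0.2286 = 1.0089 which rounds to 1.01
√T = √0.6667 = 0.8165
φ(d₁) = φ(1.01) = 0.2396
vega = S·φ(d₁)·√T = 190·0.2396·0.8165 = 37.1703

37.17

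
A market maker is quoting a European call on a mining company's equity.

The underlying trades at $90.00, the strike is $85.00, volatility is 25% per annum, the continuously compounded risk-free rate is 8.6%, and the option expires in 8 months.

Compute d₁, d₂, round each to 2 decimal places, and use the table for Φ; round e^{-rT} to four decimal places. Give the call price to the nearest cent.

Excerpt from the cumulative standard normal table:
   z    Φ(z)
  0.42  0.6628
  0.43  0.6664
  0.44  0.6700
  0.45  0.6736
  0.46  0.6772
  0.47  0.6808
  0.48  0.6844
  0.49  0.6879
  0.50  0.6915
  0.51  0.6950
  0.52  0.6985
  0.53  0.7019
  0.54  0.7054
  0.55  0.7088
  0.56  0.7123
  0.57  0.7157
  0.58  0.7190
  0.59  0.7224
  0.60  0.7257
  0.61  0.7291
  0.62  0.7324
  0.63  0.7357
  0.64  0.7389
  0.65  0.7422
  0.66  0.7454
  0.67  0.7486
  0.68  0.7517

σ√T = 0.25·√0.6667 = 0.2041
d₁ = [ln(90/85) + (0.086 + ½·0.25²)·0.6667] / (σ√T) = (0.0572 + 0.0782) / 0.2041 = 0.6630 which rounds to 0.66
d₂ = 0.6630 − 0.2041 = 0.4588 which rounds to 0.46
e^(−rT) = e^(−0.086·0.6667) = 0.9443
C = 90·N(0.66) − 85·0.9443·N(0.46) = 90·0.7454 − 85·0.9443·0.6772 = 67.0860 − 54.3558 = 12.7302

$12.73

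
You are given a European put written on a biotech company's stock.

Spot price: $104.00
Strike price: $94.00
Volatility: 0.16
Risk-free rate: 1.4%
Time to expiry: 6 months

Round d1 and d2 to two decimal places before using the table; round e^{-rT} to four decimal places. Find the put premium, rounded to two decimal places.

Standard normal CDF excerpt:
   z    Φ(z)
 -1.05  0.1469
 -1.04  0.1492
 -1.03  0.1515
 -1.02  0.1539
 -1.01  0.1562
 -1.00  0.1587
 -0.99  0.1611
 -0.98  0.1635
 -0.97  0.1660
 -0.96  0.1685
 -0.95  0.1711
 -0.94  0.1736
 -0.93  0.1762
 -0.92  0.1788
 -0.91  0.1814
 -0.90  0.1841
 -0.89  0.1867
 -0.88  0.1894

$0.94

T = 0.5;  σ√T = 0.1131
d₁ = [ln(104/94) + (0.014 + 0.16²/2)·0.5] / 0.1131 = [0.1011 + 0.0134] / 0.1131 = 1.0120 which rounds to 1.01
d₂ = d₁ − σ√T = 1.0120 − 0.1131 = 0.8989 which rounds to 0.90
exp(−rT) = exp(−0.014·0.5) = 0.9930
N(−d₂) = N(-0.90) = 0.1841;  N(−d₁) = N(-1.01) = 0.1562
P = 94·0.9930·0.1841 − 104·0.1562 = 17.1843 − 16.2448 = 0.9395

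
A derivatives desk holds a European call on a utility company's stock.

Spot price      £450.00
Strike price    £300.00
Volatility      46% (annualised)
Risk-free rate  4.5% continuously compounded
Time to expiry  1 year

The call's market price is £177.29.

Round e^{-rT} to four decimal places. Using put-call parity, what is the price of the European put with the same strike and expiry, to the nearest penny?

e^(−rT) = e^(−0.045·1) = 0.9560
Put-call parity: C − P = S − K·e^(−rT) = 450 − 300·0.9560 = 450 − 286.8000 = 163.2000
P = C − (C − P) = 177.29 − (163.2000) = 14.0900

£14.09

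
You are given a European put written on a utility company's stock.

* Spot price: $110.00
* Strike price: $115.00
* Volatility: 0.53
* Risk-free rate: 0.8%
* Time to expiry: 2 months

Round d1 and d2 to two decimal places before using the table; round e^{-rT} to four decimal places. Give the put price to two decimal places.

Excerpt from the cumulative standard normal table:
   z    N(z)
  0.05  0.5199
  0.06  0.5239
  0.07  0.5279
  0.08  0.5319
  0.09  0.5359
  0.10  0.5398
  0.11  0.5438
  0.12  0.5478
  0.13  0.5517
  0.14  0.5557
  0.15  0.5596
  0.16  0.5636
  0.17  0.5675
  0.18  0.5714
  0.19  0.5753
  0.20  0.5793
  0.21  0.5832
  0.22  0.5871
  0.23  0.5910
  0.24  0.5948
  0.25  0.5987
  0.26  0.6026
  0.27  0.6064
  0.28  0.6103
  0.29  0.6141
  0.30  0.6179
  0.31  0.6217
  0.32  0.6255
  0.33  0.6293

$12.45

T = 0.1667;  σ√T = 0.2164
ln(S/K) + (r + σ²/2)T = ln(110/115) + (0.008 + 0.53²/2)·0.1667 = -0.0445 + 0.0247 = -0.0197
d₁ = -0.0197 / 0.2164 = -0.0911 ⇒ -0.09
d₂ = d₁ − σ√T = -0.0911 − 0.2164 = -0.3075 ⇒ -0.31
e^(−rT) = e^(−0.008·0.1667) = 0.9987
N(−d₂) = N(0.31) = 0.6217;  N(−d₁) = N(0.09) = 0.5359
P = 115·0.9987·0.6217 − 110·0.5359 = 71.4026 − 58.9490 = 12.4536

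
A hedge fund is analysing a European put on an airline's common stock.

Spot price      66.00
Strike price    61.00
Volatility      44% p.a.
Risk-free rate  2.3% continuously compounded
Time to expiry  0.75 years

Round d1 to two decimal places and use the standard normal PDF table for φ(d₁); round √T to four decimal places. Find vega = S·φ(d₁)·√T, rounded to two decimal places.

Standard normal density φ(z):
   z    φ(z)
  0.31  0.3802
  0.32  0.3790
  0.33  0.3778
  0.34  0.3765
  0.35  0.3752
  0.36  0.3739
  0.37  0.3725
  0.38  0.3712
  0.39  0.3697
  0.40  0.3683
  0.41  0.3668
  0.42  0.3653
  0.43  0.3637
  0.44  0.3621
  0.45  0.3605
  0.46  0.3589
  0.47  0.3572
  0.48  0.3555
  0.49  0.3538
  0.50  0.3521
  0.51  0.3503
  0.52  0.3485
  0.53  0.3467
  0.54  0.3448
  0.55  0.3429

T = 0.75;  σ√T = 0.3811
ln(S/K) + (r + σ²/2)T = ln(66/61) + (0.023 + 0.44²/2)·0.75 = 0.0788 + 0.0898 = 0.1686
d₁ = 0.1686 / 0.3811 = 0.4425 which rounds to 0.44
√T = √0.75 = 0.8660
φ(d₁) = φ(0.44) = 0.3621
vega = S·φ(d₁)·√T = 66·0.3621·0.8660 = 20.6962

20.70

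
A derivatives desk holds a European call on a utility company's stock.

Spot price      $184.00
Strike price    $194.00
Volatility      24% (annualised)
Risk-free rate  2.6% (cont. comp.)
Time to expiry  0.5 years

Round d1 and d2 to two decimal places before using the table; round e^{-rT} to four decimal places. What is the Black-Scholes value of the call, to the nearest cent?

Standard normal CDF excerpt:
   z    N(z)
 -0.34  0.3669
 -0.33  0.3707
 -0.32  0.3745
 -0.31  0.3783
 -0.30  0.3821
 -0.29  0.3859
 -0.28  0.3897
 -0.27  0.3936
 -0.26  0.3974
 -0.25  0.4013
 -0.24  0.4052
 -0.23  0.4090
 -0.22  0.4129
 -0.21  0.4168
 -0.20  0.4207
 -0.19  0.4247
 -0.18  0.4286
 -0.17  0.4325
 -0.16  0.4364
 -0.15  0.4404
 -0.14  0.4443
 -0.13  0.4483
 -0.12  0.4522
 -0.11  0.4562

σ√T = 0.24 × 0.7071 = 0.1697
d₁ = [ln(184/194) + (0.026 + 0.24²/2)·0.5] / 0.1697 = [-0.0529 + 0.0274] / 0.1697 = -0.1504 ⇒ -0.15
d₂ = d₁ − σ√T = -0.1504 − 0.1697 = -0.3201 ⇒ -0.32
exp(−rT) = exp(−0.026·0.5) = 0.9871
C = 184·N(-0.15) − 194·0.9871·N(-0.32) = 184·0.4404 − 194·0.9871·0.3745 = 81.0336 − 71.7158 = 9.3178

$9.32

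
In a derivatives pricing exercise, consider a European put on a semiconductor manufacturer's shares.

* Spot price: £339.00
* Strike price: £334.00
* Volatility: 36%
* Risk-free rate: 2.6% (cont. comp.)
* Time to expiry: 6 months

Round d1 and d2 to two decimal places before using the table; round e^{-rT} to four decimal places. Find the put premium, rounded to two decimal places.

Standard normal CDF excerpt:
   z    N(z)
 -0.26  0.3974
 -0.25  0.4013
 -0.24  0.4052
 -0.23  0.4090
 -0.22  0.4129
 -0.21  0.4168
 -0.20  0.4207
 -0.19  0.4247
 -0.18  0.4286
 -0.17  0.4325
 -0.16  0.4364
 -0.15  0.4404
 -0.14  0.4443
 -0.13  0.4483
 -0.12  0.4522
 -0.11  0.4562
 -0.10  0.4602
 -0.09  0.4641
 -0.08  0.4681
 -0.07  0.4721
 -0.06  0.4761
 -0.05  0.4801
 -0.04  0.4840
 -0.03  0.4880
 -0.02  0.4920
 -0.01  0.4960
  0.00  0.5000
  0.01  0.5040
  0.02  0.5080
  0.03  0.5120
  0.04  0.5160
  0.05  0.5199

T = 0.5;  σ√T = 0.2546
ln(S/K) + (r + σ²/2)T = ln(339/334) + (0.026 + 0.36²/2)·0.5 = 0.0149 + 0.0454 = 0.0603
d₁ = 0.0603 / 0.2546 = 0.2367 ⇒ 0.24
d₂ = d₁ − σ√T = 0.2367 − 0.2546 = -0.0178 ⇒ -0.02
exp(−rT) = exp(−0.026·0.5) = 0.9871
P = 334·0.9871·N(0.02) − 339·N(-0.24) = 334·0.9871·0.5080 − 339·0.4052 = 167.4832 − 137.3628 = 30.1204

£30.12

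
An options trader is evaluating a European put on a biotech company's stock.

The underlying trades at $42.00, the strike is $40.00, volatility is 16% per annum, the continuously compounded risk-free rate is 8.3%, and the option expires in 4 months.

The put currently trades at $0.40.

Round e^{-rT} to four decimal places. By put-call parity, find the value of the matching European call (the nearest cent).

$3.49

exp(−rT) = exp(−0.083·0.3333) = 0.9727
Put-call parity: C − P = S − K·e^(−rT) = 42 − 40·0.9727 = 42 − 38.9080 = 3.0920
C = P + (C − P) = 0.40 + (3.0920) = 3.4920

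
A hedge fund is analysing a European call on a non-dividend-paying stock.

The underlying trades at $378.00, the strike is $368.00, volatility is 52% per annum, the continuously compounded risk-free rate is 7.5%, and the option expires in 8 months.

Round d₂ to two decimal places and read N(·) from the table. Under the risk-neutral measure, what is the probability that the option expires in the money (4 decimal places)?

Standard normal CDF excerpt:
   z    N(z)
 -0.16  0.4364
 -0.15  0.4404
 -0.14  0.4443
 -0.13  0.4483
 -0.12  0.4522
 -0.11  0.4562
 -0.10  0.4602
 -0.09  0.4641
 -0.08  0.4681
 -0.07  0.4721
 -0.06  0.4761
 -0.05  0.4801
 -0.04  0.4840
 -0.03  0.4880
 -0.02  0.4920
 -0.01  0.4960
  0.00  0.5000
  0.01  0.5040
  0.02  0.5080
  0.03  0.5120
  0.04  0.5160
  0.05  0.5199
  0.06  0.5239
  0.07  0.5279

σ√T = 0.52·√0.6667 = 0.4246
d₁ = [ln(378/368) + (0.075 + ½·0.52²)·0.6667] / (σ√T) = (0.0268 + 0.1401) / 0.4246 = 0.3932 which rounds to 0.39
d₂ = 0.3932 − 0.4246 = -0.0314 which rounds to -0.03
Risk-neutral Pr[S_T > K] = N(d₂) = N(-0.03) = 0.4880

0.4880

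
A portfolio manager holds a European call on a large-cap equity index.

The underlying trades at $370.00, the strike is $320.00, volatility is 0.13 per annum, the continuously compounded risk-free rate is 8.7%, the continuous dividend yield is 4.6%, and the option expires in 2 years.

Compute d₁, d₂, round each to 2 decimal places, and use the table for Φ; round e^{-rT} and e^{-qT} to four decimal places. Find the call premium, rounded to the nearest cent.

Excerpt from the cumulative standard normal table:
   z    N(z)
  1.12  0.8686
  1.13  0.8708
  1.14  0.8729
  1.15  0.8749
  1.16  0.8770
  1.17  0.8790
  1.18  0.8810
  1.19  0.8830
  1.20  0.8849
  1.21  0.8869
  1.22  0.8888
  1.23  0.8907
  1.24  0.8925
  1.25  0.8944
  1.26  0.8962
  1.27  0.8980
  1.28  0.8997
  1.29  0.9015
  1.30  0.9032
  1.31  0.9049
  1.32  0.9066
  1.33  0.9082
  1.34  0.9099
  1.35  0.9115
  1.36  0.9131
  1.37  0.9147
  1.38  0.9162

T = 2;  σ√T = 0.1838
d₁ = [ln(370/320) + (0.087 − 0.046 + 0.13²/2)·2] / 0.1838 = [0.1452 + 0.0989] / 0.1838 = 1.3276 → 1.33
d₂ = d₁ − σ√T = 1.3276 − 0.1838 = 1.1438 → 1.14
exp(−qT) = exp(−0.046·2) = 0.9121;  exp(−rT) = exp(−0.087·2) = 0.8403
N(d₁) = N(1.33) = 0.9082;  N(d₂) = N(1.14) = 0.8729
C = 370·0.9121·0.9082 − 320·0.8403·0.8729 = 306.4966 − 234.7193 = 71.7773

$71.78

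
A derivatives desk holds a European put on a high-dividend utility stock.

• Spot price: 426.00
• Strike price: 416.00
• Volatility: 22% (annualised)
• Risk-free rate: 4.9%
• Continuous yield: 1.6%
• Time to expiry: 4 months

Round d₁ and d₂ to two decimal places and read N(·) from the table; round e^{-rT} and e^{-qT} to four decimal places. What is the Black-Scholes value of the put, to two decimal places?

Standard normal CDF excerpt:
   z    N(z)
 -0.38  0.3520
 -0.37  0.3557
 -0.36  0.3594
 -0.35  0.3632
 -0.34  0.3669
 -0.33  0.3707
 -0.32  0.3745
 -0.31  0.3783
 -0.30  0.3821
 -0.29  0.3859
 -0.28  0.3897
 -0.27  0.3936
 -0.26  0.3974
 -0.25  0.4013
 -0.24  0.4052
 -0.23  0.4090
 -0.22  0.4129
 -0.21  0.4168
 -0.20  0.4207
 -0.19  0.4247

T = 0.3333;  σ√T = 0.1270
d₁ = [ln(426/416) + (0.049 − 0.016 + 0.22²/2)·0.3333] / 0.1270 = [0.0238 + 0.0191] / 0.1270 = 0.3371 → 0.34
d₂ = d₁ − σ√T = 0.3371 − 0.1270 = 0.2101 → 0.21
e^(−qT) = e^(−0.016·0.3333) = 0.9947;  e^(−rT) = e^(−0.049·0.3333) = 0.9838
N(−d₂) = N(-0.21) = 0.4168;  N(−d₁) = N(-0.34) = 0.3669
P = 416·0.9838·0.4168 − 426·0.9947·0.3669 = 170.5799 − 155.4710 = 15.1089

15.11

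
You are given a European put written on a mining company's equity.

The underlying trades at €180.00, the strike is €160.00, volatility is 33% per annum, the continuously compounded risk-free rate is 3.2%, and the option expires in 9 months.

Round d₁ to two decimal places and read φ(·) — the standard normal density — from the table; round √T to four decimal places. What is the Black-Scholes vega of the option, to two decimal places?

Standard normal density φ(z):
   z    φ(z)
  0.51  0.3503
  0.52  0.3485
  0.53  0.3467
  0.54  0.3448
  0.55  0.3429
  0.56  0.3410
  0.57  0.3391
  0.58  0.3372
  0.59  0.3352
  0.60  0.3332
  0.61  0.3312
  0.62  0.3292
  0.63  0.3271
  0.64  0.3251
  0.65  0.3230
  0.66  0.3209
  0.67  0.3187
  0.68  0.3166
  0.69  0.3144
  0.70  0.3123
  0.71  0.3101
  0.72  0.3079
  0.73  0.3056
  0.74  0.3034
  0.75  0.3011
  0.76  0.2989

50.68

σ√T = 0.33 × 0.8660 = 0.2858
d₁ = [ln(180/160) + (0.032 + 0.33²/2)·0.75] / 0.2858 = [0.1178 + 0.0648] / 0.2858 = 0.6390 which rounds to 0.64
√T = √0.75 = 0.8660
φ(d₁) = φ(0.64) = 0.3251
vega = S·φ(d₁)·√T = 180·0.3251·0.8660 = 50.6766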